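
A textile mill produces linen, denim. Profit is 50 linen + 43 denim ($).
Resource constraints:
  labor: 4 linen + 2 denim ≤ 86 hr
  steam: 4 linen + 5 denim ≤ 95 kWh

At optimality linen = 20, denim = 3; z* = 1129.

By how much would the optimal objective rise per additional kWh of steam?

Check each constraint at x*: labor 86/86 (tight); steam 95/95 (tight).
The binding rows give the dual system: 4·y_labor + 4·y_steam = 50 and 2·y_labor + 5·y_steam = 43.
→ y_labor = 6.5 and y_steam = 6.
Shadow price of steam = 6.

6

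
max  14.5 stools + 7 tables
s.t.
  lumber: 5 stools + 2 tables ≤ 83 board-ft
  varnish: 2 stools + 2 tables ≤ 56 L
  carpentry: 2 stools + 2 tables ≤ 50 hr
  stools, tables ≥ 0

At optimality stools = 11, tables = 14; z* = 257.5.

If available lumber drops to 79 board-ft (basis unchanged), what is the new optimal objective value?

Binding: lumber and carpentry. Non-binding: varnish (6 unused).
Since varnish is not tight, its dual is 0.
From A_Bᵀ y = c: 5·y_lumber + 2·y_carpentry = 14.5; 2·y_lumber + 2·y_carpentry = 7.
Solving: y_lumber = 2.5, y_carpentry = 1.
Δz = y_lumber·Δb = 2.5 × (-4) = -10, so new z* = 257.5 − 10 = 247.5.

247.5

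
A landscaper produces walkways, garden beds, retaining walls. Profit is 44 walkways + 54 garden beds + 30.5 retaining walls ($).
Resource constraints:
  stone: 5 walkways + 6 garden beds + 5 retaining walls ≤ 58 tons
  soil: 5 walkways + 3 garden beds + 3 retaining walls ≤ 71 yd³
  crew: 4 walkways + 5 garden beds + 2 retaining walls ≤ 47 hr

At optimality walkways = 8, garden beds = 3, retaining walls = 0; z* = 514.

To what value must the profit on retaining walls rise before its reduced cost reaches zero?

32

Binding: stone and crew. Non-binding: soil (22 unused).
Slack constraints have shadow price 0 (complementary slackness).
From A_Bᵀ y = c: 5·y_stone + 4·y_crew = 44; 6·y_stone + 5·y_crew = 54.
→ y_stone = 4 and y_crew = 6.
retaining walls enters the basis when its profit ≥ yᵀa₃ = 4·5 + 6·2 = 32.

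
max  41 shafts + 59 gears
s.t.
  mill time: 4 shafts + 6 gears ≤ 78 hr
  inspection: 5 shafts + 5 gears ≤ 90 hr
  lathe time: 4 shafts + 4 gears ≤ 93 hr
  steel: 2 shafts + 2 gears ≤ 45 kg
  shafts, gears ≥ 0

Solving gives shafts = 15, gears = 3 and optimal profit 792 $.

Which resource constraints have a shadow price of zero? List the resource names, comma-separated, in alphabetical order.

lathe time, steel

mill time: 78/78 (binding)
inspection: 90/90 (binding)
lathe time: 72/93 (slack 21)
steel: 36/45 (slack 9)
By complementary slackness, a constraint with positive slack has shadow price 0 → lathe time, steel.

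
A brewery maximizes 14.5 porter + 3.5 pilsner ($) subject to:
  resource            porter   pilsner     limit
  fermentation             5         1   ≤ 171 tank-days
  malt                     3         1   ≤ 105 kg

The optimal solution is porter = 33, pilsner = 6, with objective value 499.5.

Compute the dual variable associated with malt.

Both fermentation and malt are binding at x*.
The binding rows give the dual system: 5·y_fermentation + 3·y_malt = 14.5 and 1·y_fermentation + 1·y_malt = 3.5.
→ y_fermentation = 2 and y_malt = 1.5.
Shadow price of malt = 1.5.

1.5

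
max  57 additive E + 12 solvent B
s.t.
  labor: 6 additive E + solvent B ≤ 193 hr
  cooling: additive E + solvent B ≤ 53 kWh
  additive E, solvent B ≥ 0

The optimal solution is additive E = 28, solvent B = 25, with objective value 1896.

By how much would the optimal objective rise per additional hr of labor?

9

Both labor and cooling are binding at x*.
From A_Bᵀ y = c: 6·y_labor + 1·y_cooling = 57; 1·y_labor + 1·y_cooling = 12.
This yields shadow prices y_labor = 9, y_cooling = 3.
Shadow price of labor = 9.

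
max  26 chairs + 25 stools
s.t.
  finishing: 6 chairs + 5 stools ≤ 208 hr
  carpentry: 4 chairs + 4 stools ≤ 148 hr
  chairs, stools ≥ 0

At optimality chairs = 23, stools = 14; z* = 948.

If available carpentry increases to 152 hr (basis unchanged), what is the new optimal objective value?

Check each constraint at x*: finishing 208/208 (tight); carpentry 148/148 (tight).
Dual feasibility on the basic columns requires 6·y_finishing + 4·y_carpentry = 26, 5·y_finishing + 4·y_carpentry = 25.
→ y_finishing = 1 and y_carpentry = 5.
Δz = y_carpentry·Δb = 5 × (4) = 20, so new z* = 948 + 20 = 968.

968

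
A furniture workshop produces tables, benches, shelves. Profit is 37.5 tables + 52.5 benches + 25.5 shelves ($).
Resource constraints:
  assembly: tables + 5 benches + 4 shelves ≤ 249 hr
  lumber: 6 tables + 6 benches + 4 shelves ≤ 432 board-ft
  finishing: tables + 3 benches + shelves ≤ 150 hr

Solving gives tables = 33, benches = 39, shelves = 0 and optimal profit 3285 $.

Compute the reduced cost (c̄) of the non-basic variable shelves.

-2

At the optimum: assembly uses 228 of 249 (slack = 21); lumber uses 432 of 432 (binding); finishing uses 150 of 150 (binding).
Slack constraints have shadow price 0 (complementary slackness).
Dual feasibility on the basic columns requires 6·y_lumber + 1·y_finishing = 37.5, 6·y_lumber + 3·y_finishing = 52.5.
Solving: y_lumber = 5, y_finishing = 7.5.
Reduced cost of shelves: c₃ − yᵀa₃ = 25.5 − (5·4 + 7.5·1) = 25.5 − 27.5 = -2.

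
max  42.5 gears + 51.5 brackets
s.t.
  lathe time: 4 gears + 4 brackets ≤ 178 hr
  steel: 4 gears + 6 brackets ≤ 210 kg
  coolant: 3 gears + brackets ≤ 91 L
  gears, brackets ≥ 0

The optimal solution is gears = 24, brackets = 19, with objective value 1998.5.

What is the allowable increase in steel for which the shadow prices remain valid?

10.5

Binding constraints: steel, coolant. The basis is B = [[4,6],[3,1]] with det -14.
Per unit increase in steel, x* moves by d = (-0.0714, 0.2143).
The basis stays optimal until lathe time becomes binding; allowable increase = 10.5 kg.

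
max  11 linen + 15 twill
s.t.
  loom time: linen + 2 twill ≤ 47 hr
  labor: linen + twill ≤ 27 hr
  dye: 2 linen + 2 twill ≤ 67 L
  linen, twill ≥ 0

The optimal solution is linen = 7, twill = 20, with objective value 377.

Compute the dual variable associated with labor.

Binding: loom time and labor. Non-binding: dye (13 unused).
By complementary slackness, y = 0 for the non-binding constraint.
Dual feasibility on the basic columns requires 1·y_loom time + 1·y_labor = 11, 2·y_loom time + 1·y_labor = 15.
→ y_loom time = 4 and y_labor = 7.
Shadow price of labor = 7.

7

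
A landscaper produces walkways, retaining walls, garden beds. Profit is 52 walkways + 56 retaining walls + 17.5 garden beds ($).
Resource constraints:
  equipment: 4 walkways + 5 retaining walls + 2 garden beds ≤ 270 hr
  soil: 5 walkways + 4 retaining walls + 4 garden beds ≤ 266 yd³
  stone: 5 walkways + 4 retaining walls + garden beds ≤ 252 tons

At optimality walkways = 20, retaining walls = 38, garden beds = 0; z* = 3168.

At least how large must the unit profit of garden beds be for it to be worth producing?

20

Binding: equipment and stone. Non-binding: soil (14 unused).
Since soil is not tight, its dual is 0.
From A_Bᵀ y = c: 4·y_equipment + 5·y_stone = 52; 5·y_equipment + 4·y_stone = 56.
Solving: y_equipment = 8, y_stone = 4.
garden beds enters the basis when its profit ≥ yᵀa₃ = 8·2 + 4·1 = 20.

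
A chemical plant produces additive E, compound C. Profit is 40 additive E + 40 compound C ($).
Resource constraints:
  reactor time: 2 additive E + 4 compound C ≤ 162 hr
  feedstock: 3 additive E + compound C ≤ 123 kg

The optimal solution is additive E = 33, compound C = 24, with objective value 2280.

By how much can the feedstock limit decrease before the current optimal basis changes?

Binding constraints: reactor time, feedstock. The basis is B = [[2,4],[3,1]] with det -10.
Per unit decrease in feedstock, x* moves by d = (-0.4, 0.2).
The basis stays optimal until additive E reaches 0; allowable decrease = 82.5 kg.

82.5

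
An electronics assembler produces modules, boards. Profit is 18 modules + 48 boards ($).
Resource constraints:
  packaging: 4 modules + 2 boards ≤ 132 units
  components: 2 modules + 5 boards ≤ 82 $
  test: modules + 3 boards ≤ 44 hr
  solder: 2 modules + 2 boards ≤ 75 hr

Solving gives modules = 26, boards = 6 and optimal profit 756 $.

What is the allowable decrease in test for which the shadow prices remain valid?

Binding constraints: components, test. The basis is B = [[2,5],[1,3]] with det 1.
Per unit decrease in test, x* moves by d = (5, -2).
The basis stays optimal until packaging becomes binding; allowable decrease = 1 hr.

1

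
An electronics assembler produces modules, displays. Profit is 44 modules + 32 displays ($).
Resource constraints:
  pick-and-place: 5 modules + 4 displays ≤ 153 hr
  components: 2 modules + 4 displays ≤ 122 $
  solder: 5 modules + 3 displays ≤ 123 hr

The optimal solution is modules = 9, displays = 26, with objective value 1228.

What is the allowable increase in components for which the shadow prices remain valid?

11.2

Binding constraints: components, solder. The basis is B = [[2,4],[5,3]] with det -14.
Per unit increase in components, x* moves by d = (-0.2143, 0.3571).
The basis stays optimal until pick-and-place becomes binding; allowable increase = 11.2 $.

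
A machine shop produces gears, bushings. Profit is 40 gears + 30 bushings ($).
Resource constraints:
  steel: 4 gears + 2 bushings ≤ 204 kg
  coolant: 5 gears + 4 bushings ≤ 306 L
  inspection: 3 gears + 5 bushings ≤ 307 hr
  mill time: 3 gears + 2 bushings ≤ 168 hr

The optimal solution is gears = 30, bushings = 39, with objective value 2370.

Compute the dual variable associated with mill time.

5

Binding: coolant and mill time. Non-binding: steel (6 unused), inspection (22 unused).
Since steel, inspection are not tight, their duals are 0.
From A_Bᵀ y = c: 5·y_coolant + 3·y_mill time = 40; 4·y_coolant + 2·y_mill time = 30.
This yields shadow prices y_coolant = 5, y_mill time = 5.
Shadow price of mill time = 5.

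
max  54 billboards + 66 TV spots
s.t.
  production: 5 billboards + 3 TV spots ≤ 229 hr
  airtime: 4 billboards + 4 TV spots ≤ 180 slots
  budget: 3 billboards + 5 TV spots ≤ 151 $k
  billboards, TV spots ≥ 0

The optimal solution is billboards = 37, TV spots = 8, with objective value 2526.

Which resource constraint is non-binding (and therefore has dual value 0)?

production

production: 209/229 (slack 20)
airtime: 180/180 (binding)
budget: 151/151 (binding)
By complementary slackness, a constraint with positive slack has shadow price 0 → production.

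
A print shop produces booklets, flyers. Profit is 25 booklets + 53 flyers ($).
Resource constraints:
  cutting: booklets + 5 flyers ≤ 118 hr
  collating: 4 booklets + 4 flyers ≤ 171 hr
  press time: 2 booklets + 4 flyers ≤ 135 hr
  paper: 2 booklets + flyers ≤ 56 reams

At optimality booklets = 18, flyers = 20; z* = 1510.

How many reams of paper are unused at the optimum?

0

paper used = 2·18 + 1·20 = 56; slack = 56 − 56 = 0.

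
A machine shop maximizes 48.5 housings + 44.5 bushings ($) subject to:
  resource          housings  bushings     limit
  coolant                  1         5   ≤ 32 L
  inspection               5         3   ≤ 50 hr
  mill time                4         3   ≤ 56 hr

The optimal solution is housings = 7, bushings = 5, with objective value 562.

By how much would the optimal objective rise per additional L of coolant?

3.5

Binding: coolant and inspection. Non-binding: mill time (13 unused).
Slack constraints have shadow price 0 (complementary slackness).
From A_Bᵀ y = c: 1·y_coolant + 5·y_inspection = 48.5; 5·y_coolant + 3·y_inspection = 44.5.
Solving: y_coolant = 3.5, y_inspection = 9.
Shadow price of coolant = 3.5.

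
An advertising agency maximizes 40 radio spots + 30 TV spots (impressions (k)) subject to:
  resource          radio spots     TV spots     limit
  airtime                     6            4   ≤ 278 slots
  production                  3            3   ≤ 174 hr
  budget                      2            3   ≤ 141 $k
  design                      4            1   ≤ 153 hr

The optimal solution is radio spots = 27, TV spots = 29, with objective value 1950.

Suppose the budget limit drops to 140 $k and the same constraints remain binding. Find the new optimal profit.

Check each constraint at x*: airtime 278/278 (tight); production 168/174 (slack 6); budget 141/141 (tight); design 137/153 (slack 16).
Since production, design are not tight, their duals are 0.
Dual feasibility on the basic columns requires 6·y_airtime + 2·y_budget = 40, 4·y_airtime + 3·y_budget = 30.
This yields shadow prices y_airtime = 6, y_budget = 2.
Δz = y_budget·Δb = 2 × (-1) = -2, so new z* = 1950 − 2 = 1948.

1948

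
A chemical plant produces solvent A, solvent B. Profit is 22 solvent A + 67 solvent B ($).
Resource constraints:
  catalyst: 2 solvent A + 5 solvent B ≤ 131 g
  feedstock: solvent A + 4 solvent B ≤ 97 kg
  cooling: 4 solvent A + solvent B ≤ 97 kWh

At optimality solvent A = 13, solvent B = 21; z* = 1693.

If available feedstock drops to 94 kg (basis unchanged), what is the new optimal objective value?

At the optimum: catalyst uses 131 of 131 (binding); feedstock uses 97 of 97 (binding); cooling uses 73 of 97 (slack = 24).
Slack constraints have shadow price 0 (complementary slackness).
From A_Bᵀ y = c: 2·y_catalyst + 1·y_feedstock = 22; 5·y_catalyst + 4·y_feedstock = 67.
Solving: y_catalyst = 7, y_feedstock = 8.
Δz = y_feedstock·Δb = 8 × (-3) = -24, so new z* = 1693 − 24 = 1669.

1669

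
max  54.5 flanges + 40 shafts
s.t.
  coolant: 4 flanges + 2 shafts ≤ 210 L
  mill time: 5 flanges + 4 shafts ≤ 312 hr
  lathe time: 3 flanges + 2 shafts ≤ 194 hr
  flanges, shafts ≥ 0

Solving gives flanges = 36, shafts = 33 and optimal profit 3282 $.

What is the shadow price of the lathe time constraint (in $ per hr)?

Check each constraint at x*: coolant 210/210 (tight); mill time 312/312 (tight); lathe time 174/194 (slack 20).
Since lathe time is not tight, its dual is 0.
From A_Bᵀ y = c: 4·y_coolant + 5·y_mill time = 54.5; 2·y_coolant + 4·y_mill time = 40.
Solving: y_coolant = 3, y_mill time = 8.5.
Shadow price of lathe time = 0.

0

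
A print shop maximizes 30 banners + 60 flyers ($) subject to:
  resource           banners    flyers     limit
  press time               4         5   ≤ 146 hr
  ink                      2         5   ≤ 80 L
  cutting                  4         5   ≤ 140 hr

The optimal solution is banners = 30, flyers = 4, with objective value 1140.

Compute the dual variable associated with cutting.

Binding: ink and cutting. Non-binding: press time (6 unused).
Slack constraints have shadow price 0 (complementary slackness).
The binding rows give the dual system: 2·y_ink + 4·y_cutting = 30 and 5·y_ink + 5·y_cutting = 60.
Solving: y_ink = 9, y_cutting = 3.
Shadow price of cutting = 3.

3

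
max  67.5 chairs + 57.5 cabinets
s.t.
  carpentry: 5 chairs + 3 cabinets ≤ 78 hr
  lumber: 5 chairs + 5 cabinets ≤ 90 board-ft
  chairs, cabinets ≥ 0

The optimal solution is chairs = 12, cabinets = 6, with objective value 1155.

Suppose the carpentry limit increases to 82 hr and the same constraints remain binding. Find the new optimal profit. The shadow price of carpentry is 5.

1175

Δb = 4, so new z* = 1155 + (5)·(4) = 1155 + 20 = 1175.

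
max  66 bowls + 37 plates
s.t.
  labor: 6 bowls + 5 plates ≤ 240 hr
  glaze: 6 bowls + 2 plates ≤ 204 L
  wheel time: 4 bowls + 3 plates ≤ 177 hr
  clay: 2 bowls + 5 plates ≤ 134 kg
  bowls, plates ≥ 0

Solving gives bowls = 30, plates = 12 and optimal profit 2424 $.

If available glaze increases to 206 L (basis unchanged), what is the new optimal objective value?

At the optimum: labor uses 240 of 240 (binding); glaze uses 204 of 204 (binding); wheel time uses 156 of 177 (slack = 21); clay uses 120 of 134 (slack = 14).
By complementary slackness, y = 0 for the non-binding constraints.
The binding rows give the dual system: 6·y_labor + 6·y_glaze = 66 and 5·y_labor + 2·y_glaze = 37.
→ y_labor = 5 and y_glaze = 6.
Δz = y_glaze·Δb = 6 × (2) = 12, so new z* = 2424 + 12 = 2436.

2436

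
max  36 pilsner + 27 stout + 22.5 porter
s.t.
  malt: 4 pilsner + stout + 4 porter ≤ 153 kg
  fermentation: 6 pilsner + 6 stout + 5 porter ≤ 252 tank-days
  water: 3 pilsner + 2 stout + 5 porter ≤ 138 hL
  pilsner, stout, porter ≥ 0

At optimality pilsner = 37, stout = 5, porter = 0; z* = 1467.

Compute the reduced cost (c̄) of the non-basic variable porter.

Binding: malt and fermentation. Non-binding: water (17 unused).
Since water is not tight, its dual is 0.
The binding rows give the dual system: 4·y_malt + 6·y_fermentation = 36 and 1·y_malt + 6·y_fermentation = 27.
Solving: y_malt = 3, y_fermentation = 4.
Reduced cost of porter: c₃ − yᵀa₃ = 22.5 − (3·4 + 4·5) = 22.5 − 32 = -9.5.

-9.5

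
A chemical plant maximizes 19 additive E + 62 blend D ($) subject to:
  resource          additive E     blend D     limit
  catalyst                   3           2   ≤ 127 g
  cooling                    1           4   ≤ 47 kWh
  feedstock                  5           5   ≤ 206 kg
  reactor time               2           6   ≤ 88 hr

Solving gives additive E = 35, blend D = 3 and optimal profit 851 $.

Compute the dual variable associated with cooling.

5

Check each constraint at x*: catalyst 111/127 (slack 16); cooling 47/47 (tight); feedstock 190/206 (slack 16); reactor time 88/88 (tight).
Since catalyst, feedstock are not tight, their duals are 0.
The binding rows give the dual system: 1·y_cooling + 2·y_reactor time = 19 and 4·y_cooling + 6·y_reactor time = 62.
→ y_cooling = 5 and y_reactor time = 7.
Shadow price of cooling = 5.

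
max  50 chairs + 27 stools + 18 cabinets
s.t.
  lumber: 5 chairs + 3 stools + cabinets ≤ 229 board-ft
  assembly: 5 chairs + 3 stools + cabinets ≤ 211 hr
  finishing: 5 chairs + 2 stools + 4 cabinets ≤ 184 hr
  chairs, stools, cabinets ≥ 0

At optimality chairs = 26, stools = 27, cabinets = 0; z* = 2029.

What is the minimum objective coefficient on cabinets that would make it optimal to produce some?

At the optimum: lumber uses 211 of 229 (slack = 18); assembly uses 211 of 211 (binding); finishing uses 184 of 184 (binding).
Since lumber is not tight, its dual is 0.
From A_Bᵀ y = c: 5·y_assembly + 5·y_finishing = 50; 3·y_assembly + 2·y_finishing = 27.
Solving: y_assembly = 7, y_finishing = 3.
cabinets enters the basis when its profit ≥ yᵀa₃ = 7·1 + 3·4 = 19.

19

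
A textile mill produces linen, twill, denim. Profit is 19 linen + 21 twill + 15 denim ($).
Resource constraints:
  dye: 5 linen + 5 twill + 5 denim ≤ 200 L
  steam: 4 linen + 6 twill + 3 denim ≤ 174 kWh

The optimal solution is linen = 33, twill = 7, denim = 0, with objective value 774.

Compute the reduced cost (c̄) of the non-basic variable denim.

-3

Check each constraint at x*: dye 200/200 (tight); steam 174/174 (tight).
The binding rows give the dual system: 5·y_dye + 4·y_steam = 19 and 5·y_dye + 6·y_steam = 21.
→ y_dye = 3 and y_steam = 1.
Reduced cost of denim: c₃ − yᵀa₃ = 15 − (3·5 + 1·3) = 15 − 18 = -3.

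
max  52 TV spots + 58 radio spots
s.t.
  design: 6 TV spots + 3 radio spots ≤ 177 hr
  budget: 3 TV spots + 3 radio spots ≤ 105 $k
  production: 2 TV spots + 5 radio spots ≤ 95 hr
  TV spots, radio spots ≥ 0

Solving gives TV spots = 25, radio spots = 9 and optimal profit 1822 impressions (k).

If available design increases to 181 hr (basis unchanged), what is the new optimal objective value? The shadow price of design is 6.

Δb = 4, so new z* = 1822 + (6)·(4) = 1822 + 24 = 1846.

1846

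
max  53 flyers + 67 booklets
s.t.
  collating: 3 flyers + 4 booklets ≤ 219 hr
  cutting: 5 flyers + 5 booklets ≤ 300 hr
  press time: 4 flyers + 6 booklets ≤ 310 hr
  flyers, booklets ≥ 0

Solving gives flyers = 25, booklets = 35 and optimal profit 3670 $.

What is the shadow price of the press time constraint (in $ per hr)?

7

Check each constraint at x*: collating 215/219 (slack 4); cutting 300/300 (tight); press time 310/310 (tight).
Slack constraints have shadow price 0 (complementary slackness).
The binding rows give the dual system: 5·y_cutting + 4·y_press time = 53 and 5·y_cutting + 6·y_press time = 67.
Solving: y_cutting = 5, y_press time = 7.
Shadow price of press time = 7.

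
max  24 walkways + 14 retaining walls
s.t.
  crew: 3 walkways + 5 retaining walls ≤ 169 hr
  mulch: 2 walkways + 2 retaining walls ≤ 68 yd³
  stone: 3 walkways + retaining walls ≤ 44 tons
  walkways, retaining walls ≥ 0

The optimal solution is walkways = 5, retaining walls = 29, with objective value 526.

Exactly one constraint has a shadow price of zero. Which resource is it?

crew: 160/169 (slack 9)
mulch: 68/68 (binding)
stone: 44/44 (binding)
By complementary slackness, a constraint with positive slack has shadow price 0 → crew.

crew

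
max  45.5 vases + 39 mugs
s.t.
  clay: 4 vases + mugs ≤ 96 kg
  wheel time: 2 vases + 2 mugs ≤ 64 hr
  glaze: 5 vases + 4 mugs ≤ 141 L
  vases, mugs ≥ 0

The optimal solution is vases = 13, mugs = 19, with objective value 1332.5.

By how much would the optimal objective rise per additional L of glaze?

Binding: wheel time and glaze. Non-binding: clay (25 unused).
Since clay is not tight, its dual is 0.
The binding rows give the dual system: 2·y_wheel time + 5·y_glaze = 45.5 and 2·y_wheel time + 4·y_glaze = 39.
Solving: y_wheel time = 6.5, y_glaze = 6.5.
Shadow price of glaze = 6.5.

6.5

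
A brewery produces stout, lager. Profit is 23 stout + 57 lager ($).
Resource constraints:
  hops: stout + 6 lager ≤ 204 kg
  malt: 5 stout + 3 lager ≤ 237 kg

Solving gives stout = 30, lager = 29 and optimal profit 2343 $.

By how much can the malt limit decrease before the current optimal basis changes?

Binding constraints: hops, malt. The basis is B = [[1,6],[5,3]] with det -27.
Per unit decrease in malt, x* moves by d = (-0.2222, 0.037).
The basis stays optimal until stout reaches 0; allowable decrease = 135 kg.

135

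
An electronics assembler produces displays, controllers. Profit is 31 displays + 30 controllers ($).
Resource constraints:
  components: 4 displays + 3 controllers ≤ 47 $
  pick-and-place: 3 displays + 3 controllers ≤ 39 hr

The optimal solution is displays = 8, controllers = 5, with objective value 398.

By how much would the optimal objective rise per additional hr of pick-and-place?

Check each constraint at x*: components 47/47 (tight); pick-and-place 39/39 (tight).
From A_Bᵀ y = c: 4·y_components + 3·y_pick-and-place = 31; 3·y_components + 3·y_pick-and-place = 30.
→ y_components = 1 and y_pick-and-place = 9.
Shadow price of pick-and-place = 9.

9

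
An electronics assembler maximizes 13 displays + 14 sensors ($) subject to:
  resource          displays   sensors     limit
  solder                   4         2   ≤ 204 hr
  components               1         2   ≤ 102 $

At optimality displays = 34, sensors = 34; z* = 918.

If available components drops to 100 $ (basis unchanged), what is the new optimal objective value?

908

Check each constraint at x*: solder 204/204 (tight); components 102/102 (tight).
From A_Bᵀ y = c: 4·y_solder + 1·y_components = 13; 2·y_solder + 2·y_components = 14.
Solving: y_solder = 2, y_components = 5.
Δz = y_components·Δb = 5 × (-2) = -10, so new z* = 918 − 10 = 908.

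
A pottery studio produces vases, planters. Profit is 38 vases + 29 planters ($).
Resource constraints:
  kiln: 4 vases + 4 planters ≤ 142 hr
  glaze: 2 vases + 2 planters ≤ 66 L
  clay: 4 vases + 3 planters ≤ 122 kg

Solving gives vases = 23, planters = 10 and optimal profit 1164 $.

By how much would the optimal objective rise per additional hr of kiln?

0

At the optimum: kiln uses 132 of 142 (slack = 10); glaze uses 66 of 66 (binding); clay uses 122 of 122 (binding).
By complementary slackness, y = 0 for the non-binding constraint.
From A_Bᵀ y = c: 2·y_glaze + 4·y_clay = 38; 2·y_glaze + 3·y_clay = 29.
Solving: y_glaze = 1, y_clay = 9.
Shadow price of kiln = 0.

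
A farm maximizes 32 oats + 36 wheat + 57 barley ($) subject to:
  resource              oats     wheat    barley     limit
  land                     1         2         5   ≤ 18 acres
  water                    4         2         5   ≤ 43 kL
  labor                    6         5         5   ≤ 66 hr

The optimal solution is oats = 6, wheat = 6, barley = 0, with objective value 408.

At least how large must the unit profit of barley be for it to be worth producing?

Check each constraint at x*: land 18/18 (tight); water 36/43 (slack 7); labor 66/66 (tight).
Since water is not tight, its dual is 0.
Dual feasibility on the basic columns requires 1·y_land + 6·y_labor = 32, 2·y_land + 5·y_labor = 36.
→ y_land = 8 and y_labor = 4.
barley enters the basis when its profit ≥ yᵀa₃ = 8·5 + 4·5 = 60.

60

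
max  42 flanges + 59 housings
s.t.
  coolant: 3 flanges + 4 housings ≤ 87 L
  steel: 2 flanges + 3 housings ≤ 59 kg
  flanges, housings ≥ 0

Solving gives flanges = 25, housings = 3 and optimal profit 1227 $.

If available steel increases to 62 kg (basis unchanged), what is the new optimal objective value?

Both coolant and steel are binding at x*.
From A_Bᵀ y = c: 3·y_coolant + 2·y_steel = 42; 4·y_coolant + 3·y_steel = 59.
This yields shadow prices y_coolant = 8, y_steel = 9.
Δz = y_steel·Δb = 9 × (3) = 27, so new z* = 1227 + 27 = 1254.

1254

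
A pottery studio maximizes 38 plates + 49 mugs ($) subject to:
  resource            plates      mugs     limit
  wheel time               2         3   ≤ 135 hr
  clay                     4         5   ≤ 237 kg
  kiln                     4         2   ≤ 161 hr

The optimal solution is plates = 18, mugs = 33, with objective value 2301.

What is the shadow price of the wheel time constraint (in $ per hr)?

At the optimum: wheel time uses 135 of 135 (binding); clay uses 237 of 237 (binding); kiln uses 138 of 161 (slack = 23).
Slack constraints have shadow price 0 (complementary slackness).
The binding rows give the dual system: 2·y_wheel time + 4·y_clay = 38 and 3·y_wheel time + 5·y_clay = 49.
Solving: y_wheel time = 3, y_clay = 8.
Shadow price of wheel time = 3.

3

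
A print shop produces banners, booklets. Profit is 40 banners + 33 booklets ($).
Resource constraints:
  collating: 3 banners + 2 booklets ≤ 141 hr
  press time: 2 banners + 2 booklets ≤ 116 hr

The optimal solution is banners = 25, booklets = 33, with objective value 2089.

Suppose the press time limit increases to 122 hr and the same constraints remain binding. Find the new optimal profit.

Check each constraint at x*: collating 141/141 (tight); press time 116/116 (tight).
The binding rows give the dual system: 3·y_collating + 2·y_press time = 40 and 2·y_collating + 2·y_press time = 33.
Solving: y_collating = 7, y_press time = 9.5.
Δz = y_press time·Δb = 9.5 × (6) = 57, so new z* = 2089 + 57 = 2146.

2146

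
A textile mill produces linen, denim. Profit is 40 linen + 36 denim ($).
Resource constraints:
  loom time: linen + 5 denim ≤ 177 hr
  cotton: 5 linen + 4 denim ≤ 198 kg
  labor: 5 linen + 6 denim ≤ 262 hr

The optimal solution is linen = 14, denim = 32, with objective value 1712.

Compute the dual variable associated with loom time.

0

Check each constraint at x*: loom time 174/177 (slack 3); cotton 198/198 (tight); labor 262/262 (tight).
Slack constraints have shadow price 0 (complementary slackness).
Dual feasibility on the basic columns requires 5·y_cotton + 5·y_labor = 40, 4·y_cotton + 6·y_labor = 36.
This yields shadow prices y_cotton = 6, y_labor = 2.
Shadow price of loom time = 0.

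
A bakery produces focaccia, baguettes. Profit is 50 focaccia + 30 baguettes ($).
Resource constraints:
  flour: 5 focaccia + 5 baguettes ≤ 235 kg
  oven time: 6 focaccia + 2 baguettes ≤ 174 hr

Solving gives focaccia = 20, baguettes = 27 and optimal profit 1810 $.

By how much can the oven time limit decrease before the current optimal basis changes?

Binding constraints: flour, oven time. The basis is B = [[5,5],[6,2]] with det -20.
Per unit decrease in oven time, x* moves by d = (-0.25, 0.25).
The basis stays optimal until focaccia reaches 0; allowable decrease = 80 hr.

80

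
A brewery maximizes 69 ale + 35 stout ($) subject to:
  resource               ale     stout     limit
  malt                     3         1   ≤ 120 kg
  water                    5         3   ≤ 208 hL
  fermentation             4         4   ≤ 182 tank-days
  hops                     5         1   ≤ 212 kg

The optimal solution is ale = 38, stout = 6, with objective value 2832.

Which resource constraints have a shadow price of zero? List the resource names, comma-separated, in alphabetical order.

malt: 120/120 (binding)
water: 208/208 (binding)
fermentation: 176/182 (slack 6)
hops: 196/212 (slack 16)
By complementary slackness, a constraint with positive slack has shadow price 0 → fermentation, hops.

fermentation, hops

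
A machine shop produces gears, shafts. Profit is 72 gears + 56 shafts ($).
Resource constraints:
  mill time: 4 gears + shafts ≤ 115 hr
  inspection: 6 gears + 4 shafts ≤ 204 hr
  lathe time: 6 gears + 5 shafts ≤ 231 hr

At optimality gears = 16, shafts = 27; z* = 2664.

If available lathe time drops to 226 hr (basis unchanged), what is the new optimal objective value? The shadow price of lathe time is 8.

Δb = -5, so new z* = 2664 + (8)·(-5) = 2664 − 40 = 2624.

2624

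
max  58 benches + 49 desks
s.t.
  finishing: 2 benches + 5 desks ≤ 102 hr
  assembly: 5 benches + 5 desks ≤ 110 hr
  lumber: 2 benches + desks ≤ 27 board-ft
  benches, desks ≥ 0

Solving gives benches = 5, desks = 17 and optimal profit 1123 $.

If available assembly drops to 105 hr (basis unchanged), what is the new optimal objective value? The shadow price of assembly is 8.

Δb = -5, so new z* = 1123 + (8)·(-5) = 1123 − 40 = 1083.

1083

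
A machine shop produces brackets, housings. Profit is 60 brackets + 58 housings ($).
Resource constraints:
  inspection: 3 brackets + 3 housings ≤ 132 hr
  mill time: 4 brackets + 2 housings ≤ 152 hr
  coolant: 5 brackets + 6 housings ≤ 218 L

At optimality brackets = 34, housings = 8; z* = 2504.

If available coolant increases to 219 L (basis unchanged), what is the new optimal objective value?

2512

At the optimum: inspection uses 126 of 132 (slack = 6); mill time uses 152 of 152 (binding); coolant uses 218 of 218 (binding).
Slack constraints have shadow price 0 (complementary slackness).
From A_Bᵀ y = c: 4·y_mill time + 5·y_coolant = 60; 2·y_mill time + 6·y_coolant = 58.
Solving: y_mill time = 5, y_coolant = 8.
Δz = y_coolant·Δb = 8 × (1) = 8, so new z* = 2504 + 8 = 2512.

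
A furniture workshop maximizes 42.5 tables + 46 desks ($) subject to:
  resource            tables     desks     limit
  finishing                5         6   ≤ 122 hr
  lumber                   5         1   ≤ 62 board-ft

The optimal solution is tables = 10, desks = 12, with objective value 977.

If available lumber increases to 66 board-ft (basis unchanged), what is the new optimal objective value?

981

At the optimum: finishing uses 122 of 122 (binding); lumber uses 62 of 62 (binding).
From A_Bᵀ y = c: 5·y_finishing + 5·y_lumber = 42.5; 6·y_finishing + 1·y_lumber = 46.
Solving: y_finishing = 7.5, y_lumber = 1.
Δz = y_lumber·Δb = 1 × (4) = 4, so new z* = 977 + 4 = 981.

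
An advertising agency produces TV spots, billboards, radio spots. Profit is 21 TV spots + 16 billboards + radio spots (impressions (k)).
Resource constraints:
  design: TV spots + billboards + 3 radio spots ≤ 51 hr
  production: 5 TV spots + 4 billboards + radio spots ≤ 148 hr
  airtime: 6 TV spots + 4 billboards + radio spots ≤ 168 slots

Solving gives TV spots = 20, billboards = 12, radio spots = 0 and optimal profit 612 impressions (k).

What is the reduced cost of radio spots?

-3

Binding: production and airtime. Non-binding: design (19 unused).
Slack constraints have shadow price 0 (complementary slackness).
The binding rows give the dual system: 5·y_production + 6·y_airtime = 21 and 4·y_production + 4·y_airtime = 16.
This yields shadow prices y_production = 3, y_airtime = 1.
Reduced cost of radio spots: c₃ − yᵀa₃ = 1 − (3·1 + 1·1) = 1 − 4 = -3.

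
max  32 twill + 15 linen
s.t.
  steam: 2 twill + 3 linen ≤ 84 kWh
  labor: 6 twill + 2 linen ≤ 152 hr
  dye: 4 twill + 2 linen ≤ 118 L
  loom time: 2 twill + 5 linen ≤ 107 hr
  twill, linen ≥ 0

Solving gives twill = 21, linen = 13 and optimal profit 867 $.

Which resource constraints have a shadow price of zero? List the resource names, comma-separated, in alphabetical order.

dye, steam

steam: 81/84 (slack 3)
labor: 152/152 (binding)
dye: 110/118 (slack 8)
loom time: 107/107 (binding)
By complementary slackness, a constraint with positive slack has shadow price 0 → dye, steam.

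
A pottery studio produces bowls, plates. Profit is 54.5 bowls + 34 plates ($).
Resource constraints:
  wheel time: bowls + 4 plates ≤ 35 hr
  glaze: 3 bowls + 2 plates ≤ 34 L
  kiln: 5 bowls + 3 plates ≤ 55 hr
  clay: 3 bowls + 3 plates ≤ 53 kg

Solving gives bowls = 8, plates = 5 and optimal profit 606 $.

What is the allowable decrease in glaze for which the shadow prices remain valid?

Binding constraints: glaze, kiln. The basis is B = [[3,2],[5,3]] with det -1.
Per unit decrease in glaze, x* moves by d = (3, -5).
The basis stays optimal until plates reaches 0; allowable decrease = 1 L.

1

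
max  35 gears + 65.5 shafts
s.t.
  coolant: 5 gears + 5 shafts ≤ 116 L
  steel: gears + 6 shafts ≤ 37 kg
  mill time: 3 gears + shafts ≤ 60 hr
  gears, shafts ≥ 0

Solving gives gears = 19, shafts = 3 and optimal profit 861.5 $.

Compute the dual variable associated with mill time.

Binding: steel and mill time. Non-binding: coolant (6 unused).
By complementary slackness, y = 0 for the non-binding constraint.
Dual feasibility on the basic columns requires 1·y_steel + 3·y_mill time = 35, 6·y_steel + 1·y_mill time = 65.5.
→ y_steel = 9.5 and y_mill time = 8.5.
Shadow price of mill time = 8.5.

8.5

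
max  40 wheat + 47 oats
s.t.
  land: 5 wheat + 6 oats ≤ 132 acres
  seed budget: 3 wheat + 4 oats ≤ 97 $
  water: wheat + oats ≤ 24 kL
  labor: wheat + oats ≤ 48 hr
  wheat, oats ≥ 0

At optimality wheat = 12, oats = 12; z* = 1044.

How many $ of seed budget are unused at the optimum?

seed budget used = 3·12 + 4·12 = 84; slack = 97 − 84 = 13.

13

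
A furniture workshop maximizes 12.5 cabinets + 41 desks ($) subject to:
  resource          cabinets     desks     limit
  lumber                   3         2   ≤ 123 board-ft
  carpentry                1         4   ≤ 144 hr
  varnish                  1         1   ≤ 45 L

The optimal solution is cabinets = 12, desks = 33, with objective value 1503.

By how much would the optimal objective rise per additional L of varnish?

Check each constraint at x*: lumber 102/123 (slack 21); carpentry 144/144 (tight); varnish 45/45 (tight).
Since lumber is not tight, its dual is 0.
Dual feasibility on the basic columns requires 1·y_carpentry + 1·y_varnish = 12.5, 4·y_carpentry + 1·y_varnish = 41.
This yields shadow prices y_carpentry = 9.5, y_varnish = 3.
Shadow price of varnish = 3.

3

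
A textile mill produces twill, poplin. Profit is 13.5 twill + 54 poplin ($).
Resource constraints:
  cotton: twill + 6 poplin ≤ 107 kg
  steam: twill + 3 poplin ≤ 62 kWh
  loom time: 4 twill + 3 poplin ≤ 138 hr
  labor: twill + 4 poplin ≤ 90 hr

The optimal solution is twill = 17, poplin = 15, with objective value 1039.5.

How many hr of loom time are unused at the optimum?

loom time used = 4·17 + 3·15 = 113; slack = 138 − 113 = 25.

25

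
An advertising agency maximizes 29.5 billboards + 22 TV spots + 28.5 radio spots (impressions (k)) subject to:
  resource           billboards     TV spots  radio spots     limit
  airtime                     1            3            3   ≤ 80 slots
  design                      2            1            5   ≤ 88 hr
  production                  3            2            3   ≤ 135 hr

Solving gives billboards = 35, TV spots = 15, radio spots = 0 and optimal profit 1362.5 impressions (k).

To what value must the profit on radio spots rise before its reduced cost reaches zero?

At the optimum: airtime uses 80 of 80 (binding); design uses 85 of 88 (slack = 3); production uses 135 of 135 (binding).
Since design is not tight, its dual is 0.
From A_Bᵀ y = c: 1·y_airtime + 3·y_production = 29.5; 3·y_airtime + 2·y_production = 22.
Solving: y_airtime = 1, y_production = 9.5.
radio spots enters the basis when its profit ≥ yᵀa₃ = 1·3 + 9.5·3 = 31.5.

31.5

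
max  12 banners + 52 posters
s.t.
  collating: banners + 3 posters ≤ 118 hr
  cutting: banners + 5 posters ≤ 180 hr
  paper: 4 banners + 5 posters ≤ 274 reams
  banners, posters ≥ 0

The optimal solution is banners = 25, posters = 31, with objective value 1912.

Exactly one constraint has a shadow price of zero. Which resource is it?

paper

collating: 118/118 (binding)
cutting: 180/180 (binding)
paper: 255/274 (slack 19)
By complementary slackness, a constraint with positive slack has shadow price 0 → paper.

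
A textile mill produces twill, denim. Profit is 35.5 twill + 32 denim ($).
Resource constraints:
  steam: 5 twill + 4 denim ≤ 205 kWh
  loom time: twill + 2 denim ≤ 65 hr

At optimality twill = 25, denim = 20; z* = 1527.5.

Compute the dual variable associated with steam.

Both steam and loom time are binding at x*.
The binding rows give the dual system: 5·y_steam + 1·y_loom time = 35.5 and 4·y_steam + 2·y_loom time = 32.
This yields shadow prices y_steam = 6.5, y_loom time = 3.
Shadow price of steam = 6.5.

6.5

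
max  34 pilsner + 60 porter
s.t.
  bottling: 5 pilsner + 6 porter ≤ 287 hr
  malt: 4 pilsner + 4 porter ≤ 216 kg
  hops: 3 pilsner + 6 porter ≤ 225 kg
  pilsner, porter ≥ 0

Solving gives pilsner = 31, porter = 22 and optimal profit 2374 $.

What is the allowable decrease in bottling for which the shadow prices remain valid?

62

Binding constraints: bottling, hops. The basis is B = [[5,6],[3,6]] with det 12.
Per unit decrease in bottling, x* moves by d = (-0.5, 0.25).
The basis stays optimal until pilsner reaches 0; allowable decrease = 62 hr.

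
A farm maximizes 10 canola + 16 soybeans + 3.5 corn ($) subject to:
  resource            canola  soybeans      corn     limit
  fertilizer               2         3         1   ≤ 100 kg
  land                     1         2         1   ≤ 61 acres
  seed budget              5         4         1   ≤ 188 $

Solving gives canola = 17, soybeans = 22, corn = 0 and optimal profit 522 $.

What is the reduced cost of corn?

Binding: fertilizer and land. Non-binding: seed budget (15 unused).
By complementary slackness, y = 0 for the non-binding constraint.
Dual feasibility on the basic columns requires 2·y_fertilizer + 1·y_land = 10, 3·y_fertilizer + 2·y_land = 16.
Solving: y_fertilizer = 4, y_land = 2.
Reduced cost of corn: c₃ − yᵀa₃ = 3.5 − (4·1 + 2·1) = 3.5 − 6 = -2.5.

-2.5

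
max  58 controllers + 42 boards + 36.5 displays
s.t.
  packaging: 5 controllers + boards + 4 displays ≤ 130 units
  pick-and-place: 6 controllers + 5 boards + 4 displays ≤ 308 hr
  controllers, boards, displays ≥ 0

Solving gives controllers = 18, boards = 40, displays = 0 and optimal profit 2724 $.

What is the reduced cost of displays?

At the optimum: packaging uses 130 of 130 (binding); pick-and-place uses 308 of 308 (binding).
Dual feasibility on the basic columns requires 5·y_packaging + 6·y_pick-and-place = 58, 1·y_packaging + 5·y_pick-and-place = 42.
Solving: y_packaging = 2, y_pick-and-place = 8.
Reduced cost of displays: c₃ − yᵀa₃ = 36.5 − (2·4 + 8·4) = 36.5 − 40 = -3.5.

-3.5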